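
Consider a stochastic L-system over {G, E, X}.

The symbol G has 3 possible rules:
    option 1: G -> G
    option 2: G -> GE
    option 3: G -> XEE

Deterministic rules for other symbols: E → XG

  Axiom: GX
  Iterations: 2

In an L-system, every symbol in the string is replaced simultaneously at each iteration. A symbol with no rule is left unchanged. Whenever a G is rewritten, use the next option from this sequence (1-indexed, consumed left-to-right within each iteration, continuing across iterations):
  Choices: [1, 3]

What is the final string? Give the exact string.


Step 0: GX
Step 1: GX  (used choices [1])
Step 2: XEEX  (used choices [3])

Answer: XEEX


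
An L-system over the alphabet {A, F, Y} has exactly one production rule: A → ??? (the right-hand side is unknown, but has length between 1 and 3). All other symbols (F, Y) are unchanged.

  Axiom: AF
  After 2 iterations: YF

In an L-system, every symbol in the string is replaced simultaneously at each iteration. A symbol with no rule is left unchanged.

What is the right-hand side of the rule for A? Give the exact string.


Trying A → Y:
  Step 0: AF
  Step 1: YF
  Step 2: YF
Matches the given result.

Answer: Y


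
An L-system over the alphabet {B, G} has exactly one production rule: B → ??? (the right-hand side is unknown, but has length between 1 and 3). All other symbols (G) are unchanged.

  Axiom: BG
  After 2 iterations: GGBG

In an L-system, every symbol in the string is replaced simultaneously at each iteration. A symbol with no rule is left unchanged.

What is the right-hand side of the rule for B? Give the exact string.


Trying B → GB:
  Step 0: BG
  Step 1: GBG
  Step 2: GGBG
Matches the given result.

Answer: GB


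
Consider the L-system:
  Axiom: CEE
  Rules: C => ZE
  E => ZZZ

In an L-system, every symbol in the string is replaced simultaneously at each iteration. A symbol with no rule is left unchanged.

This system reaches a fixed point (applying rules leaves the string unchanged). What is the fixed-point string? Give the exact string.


Answer: ZZZZZZZZZZ

Derivation:
Step 0: CEE
Step 1: ZEZZZZZZ
Step 2: ZZZZZZZZZZ
Step 3: ZZZZZZZZZZ  (unchanged — fixed point at step 2)


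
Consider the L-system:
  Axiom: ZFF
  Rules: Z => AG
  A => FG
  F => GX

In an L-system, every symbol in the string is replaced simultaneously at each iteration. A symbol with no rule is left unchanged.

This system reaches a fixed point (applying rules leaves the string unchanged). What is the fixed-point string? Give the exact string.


Answer: GXGGGXGX

Derivation:
Step 0: ZFF
Step 1: AGGXGX
Step 2: FGGGXGX
Step 3: GXGGGXGX
Step 4: GXGGGXGX  (unchanged — fixed point at step 3)


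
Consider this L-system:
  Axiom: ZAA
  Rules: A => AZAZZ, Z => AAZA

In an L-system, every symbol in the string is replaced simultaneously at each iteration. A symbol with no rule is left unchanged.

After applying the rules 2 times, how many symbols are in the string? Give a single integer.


Answer: 63

Derivation:
Step 0: length = 3
Step 1: length = 14
Step 2: length = 63


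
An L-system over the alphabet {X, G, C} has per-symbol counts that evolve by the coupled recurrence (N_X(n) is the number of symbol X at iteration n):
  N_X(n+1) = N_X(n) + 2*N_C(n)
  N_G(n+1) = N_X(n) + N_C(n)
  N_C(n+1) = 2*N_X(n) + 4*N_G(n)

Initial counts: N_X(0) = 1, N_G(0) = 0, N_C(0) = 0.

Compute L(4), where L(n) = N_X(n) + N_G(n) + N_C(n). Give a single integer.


Step 0: N_X=1, N_G=0, N_C=0, L=1
Step 1: N_X=1, N_G=1, N_C=2, L=4
Step 2: N_X=5, N_G=3, N_C=6, L=14
Step 3: N_X=17, N_G=11, N_C=22, L=50
Step 4: N_X=61, N_G=39, N_C=78, L=178

Answer: 178


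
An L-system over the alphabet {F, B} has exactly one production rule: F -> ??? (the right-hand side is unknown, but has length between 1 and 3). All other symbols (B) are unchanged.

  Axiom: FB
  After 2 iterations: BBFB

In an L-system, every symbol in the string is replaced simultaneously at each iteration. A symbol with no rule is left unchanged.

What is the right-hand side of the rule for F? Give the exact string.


Answer: BF

Derivation:
Trying F -> BF:
  Step 0: FB
  Step 1: BFB
  Step 2: BBFB
Matches the given result.


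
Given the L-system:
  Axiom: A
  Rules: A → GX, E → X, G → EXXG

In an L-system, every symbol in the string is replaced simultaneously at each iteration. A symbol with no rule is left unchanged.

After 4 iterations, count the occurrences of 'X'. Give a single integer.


Step 0: A  (0 'X')
Step 1: GX  (1 'X')
Step 2: EXXGX  (3 'X')
Step 3: XXXEXXGX  (6 'X')
Step 4: XXXXXXEXXGX  (9 'X')

Answer: 9


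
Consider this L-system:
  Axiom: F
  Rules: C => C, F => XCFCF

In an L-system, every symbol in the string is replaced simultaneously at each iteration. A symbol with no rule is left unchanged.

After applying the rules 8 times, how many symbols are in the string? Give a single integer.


Step 0: length = 1
Step 1: length = 5
Step 2: length = 13
Step 3: length = 29
Step 4: length = 61
Step 5: length = 125
Step 6: length = 253
Step 7: length = 509
Step 8: length = 1021

Answer: 1021


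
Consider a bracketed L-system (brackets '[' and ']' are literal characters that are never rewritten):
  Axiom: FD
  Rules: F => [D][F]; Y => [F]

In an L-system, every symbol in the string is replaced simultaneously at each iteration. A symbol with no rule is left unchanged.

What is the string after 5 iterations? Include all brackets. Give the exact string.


Step 0: FD
Step 1: [D][F]D
Step 2: [D][[D][F]]D
Step 3: [D][[D][[D][F]]]D
Step 4: [D][[D][[D][[D][F]]]]D
Step 5: [D][[D][[D][[D][[D][F]]]]]D

Answer: [D][[D][[D][[D][[D][F]]]]]D


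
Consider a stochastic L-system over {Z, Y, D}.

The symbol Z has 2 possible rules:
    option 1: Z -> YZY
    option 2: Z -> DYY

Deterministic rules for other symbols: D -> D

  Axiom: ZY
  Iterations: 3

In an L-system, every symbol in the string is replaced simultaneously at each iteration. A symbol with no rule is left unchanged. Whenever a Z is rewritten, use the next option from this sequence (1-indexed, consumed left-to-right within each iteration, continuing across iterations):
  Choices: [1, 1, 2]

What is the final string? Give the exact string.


Answer: YYDYYYYY

Derivation:
Step 0: ZY
Step 1: YZYY  (used choices [1])
Step 2: YYZYYY  (used choices [1])
Step 3: YYDYYYYY  (used choices [2])


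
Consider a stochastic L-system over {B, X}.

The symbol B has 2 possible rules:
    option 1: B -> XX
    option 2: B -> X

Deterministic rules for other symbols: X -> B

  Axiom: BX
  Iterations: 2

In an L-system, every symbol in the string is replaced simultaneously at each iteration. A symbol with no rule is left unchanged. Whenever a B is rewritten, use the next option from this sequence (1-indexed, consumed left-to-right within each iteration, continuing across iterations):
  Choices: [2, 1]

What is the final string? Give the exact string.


Answer: BXX

Derivation:
Step 0: BX
Step 1: XB  (used choices [2])
Step 2: BXX  (used choices [1])


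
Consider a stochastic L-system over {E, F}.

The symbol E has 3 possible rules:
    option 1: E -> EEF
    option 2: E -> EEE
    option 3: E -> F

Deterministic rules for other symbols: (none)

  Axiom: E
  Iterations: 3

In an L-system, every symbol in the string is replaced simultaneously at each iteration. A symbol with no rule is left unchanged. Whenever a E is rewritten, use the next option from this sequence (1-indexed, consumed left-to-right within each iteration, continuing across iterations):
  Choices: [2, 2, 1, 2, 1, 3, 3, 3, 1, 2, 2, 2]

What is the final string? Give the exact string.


Step 0: E
Step 1: EEE  (used choices [2])
Step 2: EEEEEFEEE  (used choices [2, 1, 2])
Step 3: EEFFFFEEFFEEEEEEEEE  (used choices [1, 3, 3, 3, 1, 2, 2, 2])

Answer: EEFFFFEEFFEEEEEEEEE


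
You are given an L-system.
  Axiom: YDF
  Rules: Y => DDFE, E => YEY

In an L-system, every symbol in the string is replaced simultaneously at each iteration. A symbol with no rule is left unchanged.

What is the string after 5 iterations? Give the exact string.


Answer: DDFDDFDDFEYEYDDFEDDFYEYDDFEYEYDDFEDDFYEYDDFDDFEYEYDDFEDF

Derivation:
Step 0: YDF
Step 1: DDFEDF
Step 2: DDFYEYDF
Step 3: DDFDDFEYEYDDFEDF
Step 4: DDFDDFYEYDDFEYEYDDFEDDFYEYDF
Step 5: DDFDDFDDFEYEYDDFEDDFYEYDDFEYEYDDFEDDFYEYDDFDDFEYEYDDFEDF


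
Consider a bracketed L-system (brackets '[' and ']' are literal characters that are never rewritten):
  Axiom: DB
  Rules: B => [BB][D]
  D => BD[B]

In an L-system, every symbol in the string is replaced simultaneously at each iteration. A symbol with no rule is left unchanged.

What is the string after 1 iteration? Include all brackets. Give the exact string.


Answer: BD[B][BB][D]

Derivation:
Step 0: DB
Step 1: BD[B][BB][D]


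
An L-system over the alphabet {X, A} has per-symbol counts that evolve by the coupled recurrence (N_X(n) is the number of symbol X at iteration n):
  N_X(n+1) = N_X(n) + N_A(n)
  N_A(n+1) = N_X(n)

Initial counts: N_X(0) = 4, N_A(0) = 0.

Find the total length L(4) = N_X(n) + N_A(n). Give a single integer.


Answer: 32

Derivation:
Step 0: N_X=4, N_A=0, L=4
Step 1: N_X=4, N_A=4, L=8
Step 2: N_X=8, N_A=4, L=12
Step 3: N_X=12, N_A=8, L=20
Step 4: N_X=20, N_A=12, L=32


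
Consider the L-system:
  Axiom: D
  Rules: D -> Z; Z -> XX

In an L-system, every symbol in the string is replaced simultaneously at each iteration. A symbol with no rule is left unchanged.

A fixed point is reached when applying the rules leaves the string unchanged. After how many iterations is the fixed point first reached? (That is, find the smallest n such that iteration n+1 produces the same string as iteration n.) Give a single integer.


Step 0: D
Step 1: Z
Step 2: XX
Step 3: XX  (unchanged — fixed point at step 2)

Answer: 2


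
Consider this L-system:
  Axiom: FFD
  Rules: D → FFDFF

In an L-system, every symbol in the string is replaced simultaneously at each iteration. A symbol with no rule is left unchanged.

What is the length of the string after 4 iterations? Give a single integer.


Answer: 19

Derivation:
Step 0: length = 3
Step 1: length = 7
Step 2: length = 11
Step 3: length = 15
Step 4: length = 19


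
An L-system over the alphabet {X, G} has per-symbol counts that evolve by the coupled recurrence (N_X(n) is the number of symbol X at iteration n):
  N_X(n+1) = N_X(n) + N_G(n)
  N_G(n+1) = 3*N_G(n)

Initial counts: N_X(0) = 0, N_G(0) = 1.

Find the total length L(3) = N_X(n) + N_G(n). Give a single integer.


Step 0: N_X=0, N_G=1, L=1
Step 1: N_X=1, N_G=3, L=4
Step 2: N_X=4, N_G=9, L=13
Step 3: N_X=13, N_G=27, L=40

Answer: 40


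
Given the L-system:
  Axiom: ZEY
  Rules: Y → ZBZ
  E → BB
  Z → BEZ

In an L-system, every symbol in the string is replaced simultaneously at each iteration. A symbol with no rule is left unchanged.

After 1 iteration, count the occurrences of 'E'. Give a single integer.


Answer: 1

Derivation:
Step 0: ZEY  (1 'E')
Step 1: BEZBBZBZ  (1 'E')


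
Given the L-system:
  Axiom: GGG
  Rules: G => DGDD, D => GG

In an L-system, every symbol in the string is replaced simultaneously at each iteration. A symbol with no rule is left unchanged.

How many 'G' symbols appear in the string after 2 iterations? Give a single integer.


Answer: 21

Derivation:
Step 0: GGG  (3 'G')
Step 1: DGDDDGDDDGDD  (3 'G')
Step 2: GGDGDDGGGGGGDGDDGGGGGGDGDDGGGG  (21 'G')


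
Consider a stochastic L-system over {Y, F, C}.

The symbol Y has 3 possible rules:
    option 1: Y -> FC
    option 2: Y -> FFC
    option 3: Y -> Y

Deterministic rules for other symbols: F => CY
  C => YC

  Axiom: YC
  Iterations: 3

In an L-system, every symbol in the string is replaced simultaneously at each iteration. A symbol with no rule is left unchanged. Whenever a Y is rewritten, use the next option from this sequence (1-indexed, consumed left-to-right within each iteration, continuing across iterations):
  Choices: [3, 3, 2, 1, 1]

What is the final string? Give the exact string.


Step 0: YC
Step 1: YYC  (used choices [3])
Step 2: YFFCYC  (used choices [3, 2])
Step 3: FCCYCYYCFCYC  (used choices [1, 1])

Answer: FCCYCYYCFCYC


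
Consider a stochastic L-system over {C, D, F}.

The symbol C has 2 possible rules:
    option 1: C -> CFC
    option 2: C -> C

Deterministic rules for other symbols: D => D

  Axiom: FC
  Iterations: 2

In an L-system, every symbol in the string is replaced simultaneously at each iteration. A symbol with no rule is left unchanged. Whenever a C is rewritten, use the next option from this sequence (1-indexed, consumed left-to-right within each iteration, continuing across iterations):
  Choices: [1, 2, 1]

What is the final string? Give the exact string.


Answer: FCFCFC

Derivation:
Step 0: FC
Step 1: FCFC  (used choices [1])
Step 2: FCFCFC  (used choices [2, 1])


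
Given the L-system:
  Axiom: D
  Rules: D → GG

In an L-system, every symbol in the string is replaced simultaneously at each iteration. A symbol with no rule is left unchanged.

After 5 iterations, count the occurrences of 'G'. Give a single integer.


Answer: 2

Derivation:
Step 0: D  (0 'G')
Step 1: GG  (2 'G')
Step 2: GG  (2 'G')
Step 3: GG  (2 'G')
Step 4: GG  (2 'G')
Step 5: GG  (2 'G')


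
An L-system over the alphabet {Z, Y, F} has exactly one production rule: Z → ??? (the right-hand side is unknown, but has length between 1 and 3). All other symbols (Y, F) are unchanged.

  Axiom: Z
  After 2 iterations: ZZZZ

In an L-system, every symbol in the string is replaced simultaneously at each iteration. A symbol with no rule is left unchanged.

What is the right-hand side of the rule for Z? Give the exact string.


Trying Z → ZZ:
  Step 0: Z
  Step 1: ZZ
  Step 2: ZZZZ
Matches the given result.

Answer: ZZ


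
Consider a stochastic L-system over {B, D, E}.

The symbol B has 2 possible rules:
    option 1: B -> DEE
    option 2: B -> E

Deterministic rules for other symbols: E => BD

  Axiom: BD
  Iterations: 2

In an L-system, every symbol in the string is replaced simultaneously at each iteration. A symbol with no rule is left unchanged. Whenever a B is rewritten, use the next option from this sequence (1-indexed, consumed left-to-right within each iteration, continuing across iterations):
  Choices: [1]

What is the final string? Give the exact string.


Step 0: BD
Step 1: DEED  (used choices [1])
Step 2: DBDBDD  (used choices [])

Answer: DBDBDD


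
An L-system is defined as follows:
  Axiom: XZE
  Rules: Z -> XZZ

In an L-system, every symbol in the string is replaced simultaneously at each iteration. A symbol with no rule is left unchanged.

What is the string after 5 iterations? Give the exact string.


Step 0: XZE
Step 1: XXZZE
Step 2: XXXZZXZZE
Step 3: XXXXZZXZZXXZZXZZE
Step 4: XXXXXZZXZZXXZZXZZXXXZZXZZXXZZXZZE
Step 5: XXXXXXZZXZZXXZZXZZXXXZZXZZXXZZXZZXXXXZZXZZXXZZXZZXXXZZXZZXXZZXZZE

Answer: XXXXXXZZXZZXXZZXZZXXXZZXZZXXZZXZZXXXXZZXZZXXZZXZZXXXZZXZZXXZZXZZE


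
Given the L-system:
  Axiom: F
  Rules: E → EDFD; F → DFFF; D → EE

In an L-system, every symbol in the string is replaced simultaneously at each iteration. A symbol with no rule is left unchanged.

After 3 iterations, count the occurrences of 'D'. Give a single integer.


Step 0: F  (0 'D')
Step 1: DFFF  (1 'D')
Step 2: EEDFFFDFFFDFFF  (3 'D')
Step 3: EDFDEDFDEEDFFFDFFFDFFFEEDFFFDFFFDFFFEEDFFFDFFFDFFF  (13 'D')

Answer: 13


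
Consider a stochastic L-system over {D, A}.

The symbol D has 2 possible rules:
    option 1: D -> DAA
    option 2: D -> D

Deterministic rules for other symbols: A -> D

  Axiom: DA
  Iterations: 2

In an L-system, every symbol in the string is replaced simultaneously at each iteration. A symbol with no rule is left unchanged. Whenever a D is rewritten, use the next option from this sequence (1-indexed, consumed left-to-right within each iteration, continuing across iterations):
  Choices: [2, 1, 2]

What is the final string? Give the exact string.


Step 0: DA
Step 1: DD  (used choices [2])
Step 2: DAAD  (used choices [1, 2])

Answer: DAAD


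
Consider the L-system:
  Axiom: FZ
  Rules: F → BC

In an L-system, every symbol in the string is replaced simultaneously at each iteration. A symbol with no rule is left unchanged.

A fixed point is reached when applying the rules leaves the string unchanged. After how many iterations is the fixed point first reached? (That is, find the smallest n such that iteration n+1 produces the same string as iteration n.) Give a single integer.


Answer: 1

Derivation:
Step 0: FZ
Step 1: BCZ
Step 2: BCZ  (unchanged — fixed point at step 1)


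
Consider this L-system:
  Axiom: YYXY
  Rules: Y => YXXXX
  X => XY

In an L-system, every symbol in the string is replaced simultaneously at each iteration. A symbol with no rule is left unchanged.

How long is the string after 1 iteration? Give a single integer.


Step 0: length = 4
Step 1: length = 17

Answer: 17


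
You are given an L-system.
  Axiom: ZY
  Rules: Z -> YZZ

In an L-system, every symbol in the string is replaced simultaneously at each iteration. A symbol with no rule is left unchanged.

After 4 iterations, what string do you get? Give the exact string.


Answer: YYYYZZYZZYYZZYZZYYYZZYZZYYZZYZZY

Derivation:
Step 0: ZY
Step 1: YZZY
Step 2: YYZZYZZY
Step 3: YYYZZYZZYYZZYZZY
Step 4: YYYYZZYZZYYZZYZZYYYZZYZZYYZZYZZY


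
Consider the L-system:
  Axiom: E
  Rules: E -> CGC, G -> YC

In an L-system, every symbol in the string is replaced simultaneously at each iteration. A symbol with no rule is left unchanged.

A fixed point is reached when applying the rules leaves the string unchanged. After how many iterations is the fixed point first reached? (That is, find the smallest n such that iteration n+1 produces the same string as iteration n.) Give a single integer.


Step 0: E
Step 1: CGC
Step 2: CYCC
Step 3: CYCC  (unchanged — fixed point at step 2)

Answer: 2


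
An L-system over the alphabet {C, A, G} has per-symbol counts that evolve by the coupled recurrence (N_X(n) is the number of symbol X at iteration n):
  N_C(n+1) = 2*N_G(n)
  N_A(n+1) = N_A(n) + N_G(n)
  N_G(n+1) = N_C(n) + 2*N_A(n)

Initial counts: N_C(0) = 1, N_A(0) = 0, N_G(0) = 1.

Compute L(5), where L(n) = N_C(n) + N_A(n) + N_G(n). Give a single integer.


Step 0: N_C=1, N_A=0, N_G=1, L=2
Step 1: N_C=2, N_A=1, N_G=1, L=4
Step 2: N_C=2, N_A=2, N_G=4, L=8
Step 3: N_C=8, N_A=6, N_G=6, L=20
Step 4: N_C=12, N_A=12, N_G=20, L=44
Step 5: N_C=40, N_A=32, N_G=36, L=108

Answer: 108


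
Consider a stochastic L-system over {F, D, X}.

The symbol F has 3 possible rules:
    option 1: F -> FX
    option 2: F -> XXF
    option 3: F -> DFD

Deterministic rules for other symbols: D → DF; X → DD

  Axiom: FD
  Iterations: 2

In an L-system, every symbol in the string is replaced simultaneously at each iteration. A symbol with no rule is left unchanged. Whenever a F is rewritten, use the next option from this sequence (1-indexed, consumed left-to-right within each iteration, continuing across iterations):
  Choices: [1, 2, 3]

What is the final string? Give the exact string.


Step 0: FD
Step 1: FXDF  (used choices [1])
Step 2: XXFDDDFDFD  (used choices [2, 3])

Answer: XXFDDDFDFD


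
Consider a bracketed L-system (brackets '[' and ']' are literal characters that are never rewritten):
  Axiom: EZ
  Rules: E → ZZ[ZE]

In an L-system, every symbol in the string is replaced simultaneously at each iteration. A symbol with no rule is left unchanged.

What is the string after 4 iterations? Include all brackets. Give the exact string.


Answer: ZZ[ZZZ[ZZZ[ZZZ[ZE]]]]Z

Derivation:
Step 0: EZ
Step 1: ZZ[ZE]Z
Step 2: ZZ[ZZZ[ZE]]Z
Step 3: ZZ[ZZZ[ZZZ[ZE]]]Z
Step 4: ZZ[ZZZ[ZZZ[ZZZ[ZE]]]]Z


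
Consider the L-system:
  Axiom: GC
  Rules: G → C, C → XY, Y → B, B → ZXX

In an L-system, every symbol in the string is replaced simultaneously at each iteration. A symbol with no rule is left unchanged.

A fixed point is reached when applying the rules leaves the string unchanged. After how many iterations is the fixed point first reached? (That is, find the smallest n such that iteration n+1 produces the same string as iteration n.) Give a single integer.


Step 0: GC
Step 1: CXY
Step 2: XYXB
Step 3: XBXZXX
Step 4: XZXXXZXX
Step 5: XZXXXZXX  (unchanged — fixed point at step 4)

Answer: 4


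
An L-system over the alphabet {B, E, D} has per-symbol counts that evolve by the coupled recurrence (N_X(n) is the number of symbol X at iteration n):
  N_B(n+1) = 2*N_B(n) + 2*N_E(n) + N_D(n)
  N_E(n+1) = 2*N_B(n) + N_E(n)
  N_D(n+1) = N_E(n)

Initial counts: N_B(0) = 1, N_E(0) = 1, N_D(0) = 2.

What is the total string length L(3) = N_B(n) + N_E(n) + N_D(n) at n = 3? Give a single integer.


Answer: 139

Derivation:
Step 0: N_B=1, N_E=1, N_D=2, L=4
Step 1: N_B=6, N_E=3, N_D=1, L=10
Step 2: N_B=19, N_E=15, N_D=3, L=37
Step 3: N_B=71, N_E=53, N_D=15, L=139


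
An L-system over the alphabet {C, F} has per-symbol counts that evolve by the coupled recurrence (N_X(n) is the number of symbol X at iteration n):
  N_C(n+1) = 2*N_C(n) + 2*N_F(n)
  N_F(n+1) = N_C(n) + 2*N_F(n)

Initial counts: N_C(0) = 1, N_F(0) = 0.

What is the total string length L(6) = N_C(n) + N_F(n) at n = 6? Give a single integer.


Step 0: N_C=1, N_F=0, L=1
Step 1: N_C=2, N_F=1, L=3
Step 2: N_C=6, N_F=4, L=10
Step 3: N_C=20, N_F=14, L=34
Step 4: N_C=68, N_F=48, L=116
Step 5: N_C=232, N_F=164, L=396
Step 6: N_C=792, N_F=560, L=1352

Answer: 1352


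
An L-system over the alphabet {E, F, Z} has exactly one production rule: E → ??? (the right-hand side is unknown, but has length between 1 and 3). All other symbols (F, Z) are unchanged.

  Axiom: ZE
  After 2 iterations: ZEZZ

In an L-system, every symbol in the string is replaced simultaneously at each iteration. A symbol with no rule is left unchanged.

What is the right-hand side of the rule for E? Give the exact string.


Answer: EZ

Derivation:
Trying E → EZ:
  Step 0: ZE
  Step 1: ZEZ
  Step 2: ZEZZ
Matches the given result.


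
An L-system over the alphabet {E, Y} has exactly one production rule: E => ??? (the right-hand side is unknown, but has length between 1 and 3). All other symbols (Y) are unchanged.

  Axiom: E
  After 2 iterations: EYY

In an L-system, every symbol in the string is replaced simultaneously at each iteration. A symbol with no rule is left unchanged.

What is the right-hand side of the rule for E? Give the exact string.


Answer: EY

Derivation:
Trying E => EY:
  Step 0: E
  Step 1: EY
  Step 2: EYY
Matches the given result.


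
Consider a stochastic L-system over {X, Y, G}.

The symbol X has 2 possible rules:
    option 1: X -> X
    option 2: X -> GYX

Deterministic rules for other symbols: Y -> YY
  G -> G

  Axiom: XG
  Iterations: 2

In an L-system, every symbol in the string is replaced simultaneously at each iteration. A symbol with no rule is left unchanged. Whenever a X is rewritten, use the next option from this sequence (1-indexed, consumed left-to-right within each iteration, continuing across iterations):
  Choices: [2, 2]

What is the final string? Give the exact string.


Answer: GYYGYXG

Derivation:
Step 0: XG
Step 1: GYXG  (used choices [2])
Step 2: GYYGYXG  (used choices [2])


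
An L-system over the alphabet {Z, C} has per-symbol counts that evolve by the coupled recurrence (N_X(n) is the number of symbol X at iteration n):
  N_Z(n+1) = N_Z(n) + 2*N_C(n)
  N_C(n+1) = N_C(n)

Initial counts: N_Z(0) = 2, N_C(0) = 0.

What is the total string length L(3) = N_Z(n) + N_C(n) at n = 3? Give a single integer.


Answer: 2

Derivation:
Step 0: N_Z=2, N_C=0, L=2
Step 1: N_Z=2, N_C=0, L=2
Step 2: N_Z=2, N_C=0, L=2
Step 3: N_Z=2, N_C=0, L=2


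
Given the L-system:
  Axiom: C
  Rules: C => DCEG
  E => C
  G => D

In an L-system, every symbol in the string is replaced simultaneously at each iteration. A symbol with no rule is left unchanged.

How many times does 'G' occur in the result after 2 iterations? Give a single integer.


Step 0: C  (0 'G')
Step 1: DCEG  (1 'G')
Step 2: DDCEGCD  (1 'G')

Answer: 1


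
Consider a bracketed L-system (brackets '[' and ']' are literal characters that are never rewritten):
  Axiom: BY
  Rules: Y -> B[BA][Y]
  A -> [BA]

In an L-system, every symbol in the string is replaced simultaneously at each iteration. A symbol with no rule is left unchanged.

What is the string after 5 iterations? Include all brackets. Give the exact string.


Step 0: BY
Step 1: BB[BA][Y]
Step 2: BB[B[BA]][B[BA][Y]]
Step 3: BB[B[B[BA]]][B[B[BA]][B[BA][Y]]]
Step 4: BB[B[B[B[BA]]]][B[B[B[BA]]][B[B[BA]][B[BA][Y]]]]
Step 5: BB[B[B[B[B[BA]]]]][B[B[B[B[BA]]]][B[B[B[BA]]][B[B[BA]][B[BA][Y]]]]]

Answer: BB[B[B[B[B[BA]]]]][B[B[B[B[BA]]]][B[B[B[BA]]][B[B[BA]][B[BA][Y]]]]]


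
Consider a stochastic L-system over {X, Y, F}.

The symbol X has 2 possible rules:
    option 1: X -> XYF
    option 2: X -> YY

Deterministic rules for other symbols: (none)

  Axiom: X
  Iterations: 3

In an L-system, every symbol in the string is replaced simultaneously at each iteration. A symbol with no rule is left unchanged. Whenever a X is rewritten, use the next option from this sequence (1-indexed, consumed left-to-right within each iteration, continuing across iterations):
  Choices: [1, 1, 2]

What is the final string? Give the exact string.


Step 0: X
Step 1: XYF  (used choices [1])
Step 2: XYFYF  (used choices [1])
Step 3: YYYFYF  (used choices [2])

Answer: YYYFYF


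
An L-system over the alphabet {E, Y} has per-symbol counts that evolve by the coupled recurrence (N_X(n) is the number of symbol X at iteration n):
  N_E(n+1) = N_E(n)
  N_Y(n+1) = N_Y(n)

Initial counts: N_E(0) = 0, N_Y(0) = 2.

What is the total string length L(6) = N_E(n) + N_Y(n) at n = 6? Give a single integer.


Answer: 2

Derivation:
Step 0: N_E=0, N_Y=2, L=2
Step 1: N_E=0, N_Y=2, L=2
Step 2: N_E=0, N_Y=2, L=2
Step 3: N_E=0, N_Y=2, L=2
Step 4: N_E=0, N_Y=2, L=2
Step 5: N_E=0, N_Y=2, L=2
Step 6: N_E=0, N_Y=2, L=2


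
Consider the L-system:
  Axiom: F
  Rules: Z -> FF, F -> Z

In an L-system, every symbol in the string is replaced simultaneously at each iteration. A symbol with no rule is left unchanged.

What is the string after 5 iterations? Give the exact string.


Step 0: F
Step 1: Z
Step 2: FF
Step 3: ZZ
Step 4: FFFF
Step 5: ZZZZ

Answer: ZZZZ


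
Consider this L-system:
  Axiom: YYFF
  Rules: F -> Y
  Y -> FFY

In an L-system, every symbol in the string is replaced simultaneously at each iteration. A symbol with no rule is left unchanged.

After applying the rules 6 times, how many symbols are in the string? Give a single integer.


Step 0: length = 4
Step 1: length = 8
Step 2: length = 16
Step 3: length = 32
Step 4: length = 64
Step 5: length = 128
Step 6: length = 256

Answer: 256


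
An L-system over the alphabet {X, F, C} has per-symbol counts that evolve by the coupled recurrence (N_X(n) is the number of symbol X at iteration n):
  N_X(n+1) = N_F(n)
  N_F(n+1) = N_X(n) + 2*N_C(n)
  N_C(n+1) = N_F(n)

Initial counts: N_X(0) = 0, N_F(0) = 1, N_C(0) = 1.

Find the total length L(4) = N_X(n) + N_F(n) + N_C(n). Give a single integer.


Answer: 21

Derivation:
Step 0: N_X=0, N_F=1, N_C=1, L=2
Step 1: N_X=1, N_F=2, N_C=1, L=4
Step 2: N_X=2, N_F=3, N_C=2, L=7
Step 3: N_X=3, N_F=6, N_C=3, L=12
Step 4: N_X=6, N_F=9, N_C=6, L=21


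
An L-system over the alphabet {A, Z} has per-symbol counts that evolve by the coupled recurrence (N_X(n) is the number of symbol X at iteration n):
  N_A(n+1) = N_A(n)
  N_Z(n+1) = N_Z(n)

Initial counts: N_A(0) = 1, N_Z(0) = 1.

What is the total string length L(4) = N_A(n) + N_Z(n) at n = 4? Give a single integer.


Answer: 2

Derivation:
Step 0: N_A=1, N_Z=1, L=2
Step 1: N_A=1, N_Z=1, L=2
Step 2: N_A=1, N_Z=1, L=2
Step 3: N_A=1, N_Z=1, L=2
Step 4: N_A=1, N_Z=1, L=2


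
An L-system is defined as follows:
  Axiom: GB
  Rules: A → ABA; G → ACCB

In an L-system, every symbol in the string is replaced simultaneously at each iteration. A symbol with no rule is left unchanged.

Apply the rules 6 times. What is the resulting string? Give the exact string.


Answer: ABABABABABABABABABABABABABABABABABABABABABABABABABABABABABABABACCBB

Derivation:
Step 0: GB
Step 1: ACCBB
Step 2: ABACCBB
Step 3: ABABABACCBB
Step 4: ABABABABABABABACCBB
Step 5: ABABABABABABABABABABABABABABABACCBB
Step 6: ABABABABABABABABABABABABABABABABABABABABABABABABABABABABABABABACCBB


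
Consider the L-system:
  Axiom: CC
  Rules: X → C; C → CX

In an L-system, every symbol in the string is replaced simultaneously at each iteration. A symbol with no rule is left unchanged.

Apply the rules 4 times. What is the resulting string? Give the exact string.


Step 0: CC
Step 1: CXCX
Step 2: CXCCXC
Step 3: CXCCXCXCCX
Step 4: CXCCXCXCCXCCXCXC

Answer: CXCCXCXCCXCCXCXC


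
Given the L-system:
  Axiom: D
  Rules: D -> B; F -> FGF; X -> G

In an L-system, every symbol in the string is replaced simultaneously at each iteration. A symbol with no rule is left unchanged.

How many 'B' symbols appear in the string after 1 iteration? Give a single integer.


Step 0: D  (0 'B')
Step 1: B  (1 'B')

Answer: 1


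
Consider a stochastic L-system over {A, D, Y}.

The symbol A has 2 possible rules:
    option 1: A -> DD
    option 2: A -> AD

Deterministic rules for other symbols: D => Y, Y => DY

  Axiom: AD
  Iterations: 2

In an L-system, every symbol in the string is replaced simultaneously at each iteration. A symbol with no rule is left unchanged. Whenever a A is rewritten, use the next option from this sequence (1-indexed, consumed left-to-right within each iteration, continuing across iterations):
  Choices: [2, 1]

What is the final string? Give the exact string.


Step 0: AD
Step 1: ADY  (used choices [2])
Step 2: DDYDY  (used choices [1])

Answer: DDYDY


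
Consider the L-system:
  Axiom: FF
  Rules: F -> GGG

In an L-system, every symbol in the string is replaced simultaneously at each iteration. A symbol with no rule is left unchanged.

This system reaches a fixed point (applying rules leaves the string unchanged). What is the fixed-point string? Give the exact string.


Answer: GGGGGG

Derivation:
Step 0: FF
Step 1: GGGGGG
Step 2: GGGGGG  (unchanged — fixed point at step 1)


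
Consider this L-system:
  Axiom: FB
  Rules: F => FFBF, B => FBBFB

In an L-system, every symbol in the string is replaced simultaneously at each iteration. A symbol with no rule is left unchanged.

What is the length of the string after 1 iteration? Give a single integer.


Answer: 9

Derivation:
Step 0: length = 2
Step 1: length = 9


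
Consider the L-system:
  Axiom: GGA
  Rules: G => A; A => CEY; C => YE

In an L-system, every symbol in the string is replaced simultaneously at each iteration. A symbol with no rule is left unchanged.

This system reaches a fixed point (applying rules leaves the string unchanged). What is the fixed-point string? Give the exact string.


Step 0: GGA
Step 1: AACEY
Step 2: CEYCEYYEEY
Step 3: YEEYYEEYYEEY
Step 4: YEEYYEEYYEEY  (unchanged — fixed point at step 3)

Answer: YEEYYEEYYEEY


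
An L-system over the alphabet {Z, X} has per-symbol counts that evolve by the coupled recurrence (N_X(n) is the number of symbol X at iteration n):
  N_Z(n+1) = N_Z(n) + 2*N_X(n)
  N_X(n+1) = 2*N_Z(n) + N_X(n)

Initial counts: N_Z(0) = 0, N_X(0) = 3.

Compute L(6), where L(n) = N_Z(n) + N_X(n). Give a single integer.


Step 0: N_Z=0, N_X=3, L=3
Step 1: N_Z=6, N_X=3, L=9
Step 2: N_Z=12, N_X=15, L=27
Step 3: N_Z=42, N_X=39, L=81
Step 4: N_Z=120, N_X=123, L=243
Step 5: N_Z=366, N_X=363, L=729
Step 6: N_Z=1092, N_X=1095, L=2187

Answer: 2187


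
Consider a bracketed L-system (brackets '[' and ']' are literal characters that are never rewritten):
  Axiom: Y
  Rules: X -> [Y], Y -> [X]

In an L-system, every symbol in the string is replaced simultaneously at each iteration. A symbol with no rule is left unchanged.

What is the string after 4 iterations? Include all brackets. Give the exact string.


Answer: [[[[Y]]]]

Derivation:
Step 0: Y
Step 1: [X]
Step 2: [[Y]]
Step 3: [[[X]]]
Step 4: [[[[Y]]]]


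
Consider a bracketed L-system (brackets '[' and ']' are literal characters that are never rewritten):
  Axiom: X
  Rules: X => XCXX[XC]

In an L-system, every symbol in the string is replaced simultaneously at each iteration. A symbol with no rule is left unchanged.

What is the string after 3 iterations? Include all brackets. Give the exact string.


Step 0: X
Step 1: XCXX[XC]
Step 2: XCXX[XC]CXCXX[XC]XCXX[XC][XCXX[XC]C]
Step 3: XCXX[XC]CXCXX[XC]XCXX[XC][XCXX[XC]C]CXCXX[XC]CXCXX[XC]XCXX[XC][XCXX[XC]C]XCXX[XC]CXCXX[XC]XCXX[XC][XCXX[XC]C][XCXX[XC]CXCXX[XC]XCXX[XC][XCXX[XC]C]C]

Answer: XCXX[XC]CXCXX[XC]XCXX[XC][XCXX[XC]C]CXCXX[XC]CXCXX[XC]XCXX[XC][XCXX[XC]C]XCXX[XC]CXCXX[XC]XCXX[XC][XCXX[XC]C][XCXX[XC]CXCXX[XC]XCXX[XC][XCXX[XC]C]C]


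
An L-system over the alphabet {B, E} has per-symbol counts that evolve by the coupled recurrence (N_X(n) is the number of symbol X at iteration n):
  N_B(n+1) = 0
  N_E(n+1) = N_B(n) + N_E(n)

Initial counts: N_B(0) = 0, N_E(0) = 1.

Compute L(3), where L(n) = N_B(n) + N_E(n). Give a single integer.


Step 0: N_B=0, N_E=1, L=1
Step 1: N_B=0, N_E=1, L=1
Step 2: N_B=0, N_E=1, L=1
Step 3: N_B=0, N_E=1, L=1

Answer: 1


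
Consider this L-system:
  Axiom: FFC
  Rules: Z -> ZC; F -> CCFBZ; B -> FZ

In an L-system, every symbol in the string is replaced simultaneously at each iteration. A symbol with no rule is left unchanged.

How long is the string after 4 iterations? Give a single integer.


Answer: 87

Derivation:
Step 0: length = 3
Step 1: length = 11
Step 2: length = 23
Step 3: length = 47
Step 4: length = 87


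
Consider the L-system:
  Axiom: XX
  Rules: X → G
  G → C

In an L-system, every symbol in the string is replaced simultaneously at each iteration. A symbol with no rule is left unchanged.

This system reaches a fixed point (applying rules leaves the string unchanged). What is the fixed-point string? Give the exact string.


Step 0: XX
Step 1: GG
Step 2: CC
Step 3: CC  (unchanged — fixed point at step 2)

Answer: CC


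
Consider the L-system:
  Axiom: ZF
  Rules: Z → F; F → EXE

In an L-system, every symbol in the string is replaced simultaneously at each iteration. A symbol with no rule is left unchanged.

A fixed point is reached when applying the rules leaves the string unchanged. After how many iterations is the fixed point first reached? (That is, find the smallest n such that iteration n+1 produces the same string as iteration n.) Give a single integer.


Answer: 2

Derivation:
Step 0: ZF
Step 1: FEXE
Step 2: EXEEXE
Step 3: EXEEXE  (unchanged — fixed point at step 2)


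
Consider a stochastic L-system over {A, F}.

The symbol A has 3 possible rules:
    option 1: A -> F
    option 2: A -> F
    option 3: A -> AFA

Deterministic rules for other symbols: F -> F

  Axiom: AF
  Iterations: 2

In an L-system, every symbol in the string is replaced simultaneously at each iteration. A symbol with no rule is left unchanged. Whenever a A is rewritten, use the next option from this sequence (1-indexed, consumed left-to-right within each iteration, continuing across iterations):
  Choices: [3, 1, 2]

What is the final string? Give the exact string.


Answer: FFFF

Derivation:
Step 0: AF
Step 1: AFAF  (used choices [3])
Step 2: FFFF  (used choices [1, 2])


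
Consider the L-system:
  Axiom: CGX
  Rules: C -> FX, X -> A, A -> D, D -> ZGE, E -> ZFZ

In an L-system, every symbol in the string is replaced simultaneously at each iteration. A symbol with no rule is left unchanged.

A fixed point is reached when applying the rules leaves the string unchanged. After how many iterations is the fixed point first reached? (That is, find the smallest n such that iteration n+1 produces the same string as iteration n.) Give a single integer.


Step 0: CGX
Step 1: FXGA
Step 2: FAGD
Step 3: FDGZGE
Step 4: FZGEGZGZFZ
Step 5: FZGZFZGZGZFZ
Step 6: FZGZFZGZGZFZ  (unchanged — fixed point at step 5)

Answer: 5


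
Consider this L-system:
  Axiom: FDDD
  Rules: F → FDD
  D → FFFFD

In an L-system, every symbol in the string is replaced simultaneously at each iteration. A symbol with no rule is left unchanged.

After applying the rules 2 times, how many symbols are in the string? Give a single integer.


Step 0: length = 4
Step 1: length = 18
Step 2: length = 64

Answer: 64


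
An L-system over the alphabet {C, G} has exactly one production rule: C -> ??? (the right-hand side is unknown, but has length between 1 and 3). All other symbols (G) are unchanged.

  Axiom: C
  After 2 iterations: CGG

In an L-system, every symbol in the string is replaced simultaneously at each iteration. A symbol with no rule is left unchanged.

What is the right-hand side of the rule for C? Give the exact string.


Answer: CG

Derivation:
Trying C -> CG:
  Step 0: C
  Step 1: CG
  Step 2: CGG
Matches the given result.


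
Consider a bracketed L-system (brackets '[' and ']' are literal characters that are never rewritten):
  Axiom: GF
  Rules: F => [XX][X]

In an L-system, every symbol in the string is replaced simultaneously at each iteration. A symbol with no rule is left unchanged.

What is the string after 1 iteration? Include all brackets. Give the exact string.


Answer: G[XX][X]

Derivation:
Step 0: GF
Step 1: G[XX][X]


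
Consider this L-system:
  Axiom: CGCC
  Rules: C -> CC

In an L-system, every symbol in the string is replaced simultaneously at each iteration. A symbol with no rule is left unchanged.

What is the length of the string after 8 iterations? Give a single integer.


Answer: 769

Derivation:
Step 0: length = 4
Step 1: length = 7
Step 2: length = 13
Step 3: length = 25
Step 4: length = 49
Step 5: length = 97
Step 6: length = 193
Step 7: length = 385
Step 8: length = 769


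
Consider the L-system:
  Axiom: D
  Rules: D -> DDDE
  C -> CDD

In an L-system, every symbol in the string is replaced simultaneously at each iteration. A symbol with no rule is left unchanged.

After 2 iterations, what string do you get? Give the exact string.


Step 0: D
Step 1: DDDE
Step 2: DDDEDDDEDDDEE

Answer: DDDEDDDEDDDEE


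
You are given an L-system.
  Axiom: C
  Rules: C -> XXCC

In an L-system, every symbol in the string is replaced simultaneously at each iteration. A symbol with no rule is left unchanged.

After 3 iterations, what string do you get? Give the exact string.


Step 0: C
Step 1: XXCC
Step 2: XXXXCCXXCC
Step 3: XXXXXXCCXXCCXXXXCCXXCC

Answer: XXXXXXCCXXCCXXXXCCXXCC


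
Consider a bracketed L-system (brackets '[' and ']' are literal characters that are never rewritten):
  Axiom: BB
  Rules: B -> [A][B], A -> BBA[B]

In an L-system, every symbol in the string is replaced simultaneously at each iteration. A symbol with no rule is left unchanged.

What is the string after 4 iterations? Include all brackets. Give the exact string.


Step 0: BB
Step 1: [A][B][A][B]
Step 2: [BBA[B]][[A][B]][BBA[B]][[A][B]]
Step 3: [[A][B][A][B]BBA[B][[A][B]]][[BBA[B]][[A][B]]][[A][B][A][B]BBA[B][[A][B]]][[BBA[B]][[A][B]]]
Step 4: [[BBA[B]][[A][B]][BBA[B]][[A][B]][A][B][A][B]BBA[B][[A][B]][[BBA[B]][[A][B]]]][[[A][B][A][B]BBA[B][[A][B]]][[BBA[B]][[A][B]]]][[BBA[B]][[A][B]][BBA[B]][[A][B]][A][B][A][B]BBA[B][[A][B]][[BBA[B]][[A][B]]]][[[A][B][A][B]BBA[B][[A][B]]][[BBA[B]][[A][B]]]]

Answer: [[BBA[B]][[A][B]][BBA[B]][[A][B]][A][B][A][B]BBA[B][[A][B]][[BBA[B]][[A][B]]]][[[A][B][A][B]BBA[B][[A][B]]][[BBA[B]][[A][B]]]][[BBA[B]][[A][B]][BBA[B]][[A][B]][A][B][A][B]BBA[B][[A][B]][[BBA[B]][[A][B]]]][[[A][B][A][B]BBA[B][[A][B]]][[BBA[B]][[A][B]]]]


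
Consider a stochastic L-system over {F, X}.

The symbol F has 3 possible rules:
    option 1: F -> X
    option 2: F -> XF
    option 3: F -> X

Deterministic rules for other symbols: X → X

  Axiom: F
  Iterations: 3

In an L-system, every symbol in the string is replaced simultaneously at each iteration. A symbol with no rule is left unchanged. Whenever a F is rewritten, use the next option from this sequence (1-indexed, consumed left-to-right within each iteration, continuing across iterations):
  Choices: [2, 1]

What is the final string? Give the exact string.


Step 0: F
Step 1: XF  (used choices [2])
Step 2: XX  (used choices [1])
Step 3: XX  (used choices [])

Answer: XX
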